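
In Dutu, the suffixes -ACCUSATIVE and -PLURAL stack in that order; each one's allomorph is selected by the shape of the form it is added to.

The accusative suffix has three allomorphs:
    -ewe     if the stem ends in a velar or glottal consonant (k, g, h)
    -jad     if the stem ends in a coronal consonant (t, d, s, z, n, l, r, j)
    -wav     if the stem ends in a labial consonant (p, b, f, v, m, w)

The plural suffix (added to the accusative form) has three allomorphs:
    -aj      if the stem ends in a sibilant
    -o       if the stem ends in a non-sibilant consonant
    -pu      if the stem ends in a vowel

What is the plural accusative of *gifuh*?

*gifuh*: final consonant = /h/, velar/glottal → -ewe → *gifuhewe*.
The accusative form *gifuhewe*: final sound = /e/, a vowel → -pu → *gifuhewepu*.

gifuhewepu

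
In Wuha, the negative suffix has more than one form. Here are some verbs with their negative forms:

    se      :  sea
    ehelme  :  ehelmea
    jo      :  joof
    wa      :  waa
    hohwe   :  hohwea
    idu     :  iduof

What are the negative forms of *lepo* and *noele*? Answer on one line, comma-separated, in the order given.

The alternation tracks the last vowel of the stem — -of when the last vowel of the stem is a rounded vowel (*jo*, *idu*); -a when the last vowel of the stem is an unrounded vowel (*se*, *ehelme*, *wa*, *hohwe*).
Since the last vowel of *lepo* is /o/ (a rounded vowel), it takes -of, giving *lepoof*.
The last vowel of *noele* is /e/, which is an unrounded vowel, so the suffix is -a, giving *noelea*.

lepoof, noelea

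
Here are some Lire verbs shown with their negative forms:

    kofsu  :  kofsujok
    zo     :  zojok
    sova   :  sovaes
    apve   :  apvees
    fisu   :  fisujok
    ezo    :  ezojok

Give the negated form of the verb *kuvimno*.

The alternation tracks the last vowel of the stem — -jok when the last vowel of the stem is a rounded vowel (*kofsu*, *zo*, *fisu*, *ezo*); -es when the last vowel of the stem is an unrounded vowel (*sova*, *apve*).
Since the last vowel of *kuvimno* is /o/ (a rounded vowel), it takes -jok, giving *kuvimnojok*.

kuvimnojok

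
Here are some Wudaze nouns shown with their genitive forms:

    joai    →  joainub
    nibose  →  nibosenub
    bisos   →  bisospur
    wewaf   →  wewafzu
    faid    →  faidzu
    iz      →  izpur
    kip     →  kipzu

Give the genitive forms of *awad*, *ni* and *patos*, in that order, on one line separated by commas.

awadzu, ninub, patospur

Looking at the final sound of each stem: -pur when the stem ends in a sibilant (*bisos*, *iz*); -zu when the stem ends in a non-sibilant consonant (*wewaf*, *faid*, *kip*); -nub when the stem ends in a vowel (*joai*, *nibose*).
*awad* — final sound /d/ (a non-sibilant consonant) → -zu → *awadzu*.
*ni*: final sound = /i/, a vowel → -nub → *ninub*.
*patos* — final sound /s/ (a sibilant) → -pur → *patospur*.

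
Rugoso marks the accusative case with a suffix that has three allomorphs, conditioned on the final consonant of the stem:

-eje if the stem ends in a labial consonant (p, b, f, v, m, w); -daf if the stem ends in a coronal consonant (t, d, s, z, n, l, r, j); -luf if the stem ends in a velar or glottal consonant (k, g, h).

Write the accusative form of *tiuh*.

tiuhluf

Since the final consonant of *tiuh* is /h/ (velar/glottal), it takes -luf, giving *tiuhluf*.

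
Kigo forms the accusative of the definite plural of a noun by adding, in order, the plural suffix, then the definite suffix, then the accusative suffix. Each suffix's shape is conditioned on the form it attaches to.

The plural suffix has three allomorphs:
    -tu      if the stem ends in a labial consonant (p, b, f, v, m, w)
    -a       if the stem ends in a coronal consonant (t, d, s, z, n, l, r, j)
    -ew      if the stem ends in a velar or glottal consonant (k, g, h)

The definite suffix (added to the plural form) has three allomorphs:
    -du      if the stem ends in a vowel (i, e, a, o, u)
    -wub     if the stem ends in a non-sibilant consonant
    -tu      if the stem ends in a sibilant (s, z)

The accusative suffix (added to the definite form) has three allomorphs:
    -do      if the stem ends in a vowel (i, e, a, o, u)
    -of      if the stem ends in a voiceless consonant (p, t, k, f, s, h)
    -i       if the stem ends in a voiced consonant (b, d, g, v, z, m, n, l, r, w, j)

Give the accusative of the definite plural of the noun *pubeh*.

*pubeh*: final consonant = /h/, velar/glottal → -ew → *pubehew*.
The final sound of the plural form *pubehew* is /w/, which is a non-sibilant consonant, so the definite suffix is -wub, giving *pubehewwub*.
Since the final sound of the definite form *pubehewwub* is /b/ (a voiced consonant), it takes -i, giving *pubehewwubi*.

pubehewwubi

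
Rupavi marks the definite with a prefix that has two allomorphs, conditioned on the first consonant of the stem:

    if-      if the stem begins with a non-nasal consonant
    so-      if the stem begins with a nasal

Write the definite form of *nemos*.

sonemos

Since the first consonant of *nemos* is /n/ (a nasal), it takes so-, giving *sonemos*.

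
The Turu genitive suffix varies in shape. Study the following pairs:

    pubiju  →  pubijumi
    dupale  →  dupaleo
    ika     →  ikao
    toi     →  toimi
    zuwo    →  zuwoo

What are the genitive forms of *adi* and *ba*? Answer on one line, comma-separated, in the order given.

The suffix is conditioned by the last vowel: -mi when the last vowel of the stem is a high vowel (*pubiju*, *toi*); -o when the last vowel of the stem is a non-high vowel (*dupale*, *ika*, *zuwo*).
*adi*: last vowel = /i/, a high vowel → -mi → *adimi*.
The last vowel of *ba* is /a/, which is a non-high vowel, so the suffix is -o, giving *bao*.

adimi, bao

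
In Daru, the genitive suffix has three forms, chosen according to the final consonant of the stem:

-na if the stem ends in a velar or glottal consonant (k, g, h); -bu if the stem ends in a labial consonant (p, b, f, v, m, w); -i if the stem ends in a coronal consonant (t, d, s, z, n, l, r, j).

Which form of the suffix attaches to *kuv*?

-bu

*kuv* — final consonant /v/ (labial) → -bu.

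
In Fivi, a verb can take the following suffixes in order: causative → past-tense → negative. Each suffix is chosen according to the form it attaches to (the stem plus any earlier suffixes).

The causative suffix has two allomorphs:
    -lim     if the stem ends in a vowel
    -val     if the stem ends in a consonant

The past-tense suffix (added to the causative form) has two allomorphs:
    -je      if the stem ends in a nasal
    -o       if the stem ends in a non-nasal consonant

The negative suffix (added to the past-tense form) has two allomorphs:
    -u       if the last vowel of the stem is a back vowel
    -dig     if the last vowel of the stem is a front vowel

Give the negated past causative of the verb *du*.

dulimjedig

The final sound of *du* is /u/, which is a vowel, so the causative suffix is -lim, giving *dulim*.
The causative form *dulim*: final consonant = /m/, a nasal → -je → *dulimje*.
The past-tense form *dulimje*: last vowel = /e/, a front vowel → -dig → *dulimjedig*.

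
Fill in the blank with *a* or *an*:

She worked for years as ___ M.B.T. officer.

an

The indefinite article is chosen by the initial *sound* of the following word, not its spelling.
The initialism *M.B.T.* is read letter by letter; the first letter, M, is pronounced /ɛm/, which begins with a vowel sound.
So the article is *an*: She worked for years as an M.B.T. officer.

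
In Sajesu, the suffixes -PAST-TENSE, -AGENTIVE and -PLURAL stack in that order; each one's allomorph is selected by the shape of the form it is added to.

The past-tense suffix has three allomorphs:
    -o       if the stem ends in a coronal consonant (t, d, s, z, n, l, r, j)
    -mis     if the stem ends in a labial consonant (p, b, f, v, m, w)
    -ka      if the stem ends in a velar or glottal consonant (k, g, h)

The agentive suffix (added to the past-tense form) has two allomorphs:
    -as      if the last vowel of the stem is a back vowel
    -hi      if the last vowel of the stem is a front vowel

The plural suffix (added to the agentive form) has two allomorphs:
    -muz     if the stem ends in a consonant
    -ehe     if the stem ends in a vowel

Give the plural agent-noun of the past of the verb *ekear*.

The final consonant of *ekear* is /r/, which is coronal, so the past-tense suffix is -o, giving *ekearo*.
Since the last vowel of the past-tense form *ekearo* is /o/ (a back vowel), it takes -as, giving *ekearoas*.
Since the final sound of the agentive form *ekearoas* is /s/ (a consonant), it takes -muz, giving *ekearoasmuz*.

ekearoasmuz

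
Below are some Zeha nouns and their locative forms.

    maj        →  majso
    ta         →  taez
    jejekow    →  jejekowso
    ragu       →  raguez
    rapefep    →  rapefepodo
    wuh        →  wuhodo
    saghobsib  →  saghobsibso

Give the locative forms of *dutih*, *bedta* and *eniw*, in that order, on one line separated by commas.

The alternation tracks the final sound of the stem — -odo when the stem ends in a voiceless consonant (*rapefep*, *wuh*); -so when the stem ends in a voiced consonant (*maj*, *jejekow*, *saghobsib*); -ez when the stem ends in a vowel (*ta*, *ragu*).
*dutih*: final sound = /h/, a voiceless consonant → -odo → *dutihodo*.
The final sound of *bedta* is /a/, which is a vowel, so the suffix is -ez, giving *bedtaez*.
The final sound of *eniw* is /w/, which is a voiced consonant, so the suffix is -so, giving *eniwso*.

dutihodo, bedtaez, eniwso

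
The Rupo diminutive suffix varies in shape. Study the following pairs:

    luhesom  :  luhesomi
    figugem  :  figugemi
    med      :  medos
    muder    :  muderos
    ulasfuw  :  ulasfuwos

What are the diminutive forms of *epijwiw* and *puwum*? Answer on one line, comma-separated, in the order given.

epijwiwos, puwumi

The suffix is conditioned by the final consonant: -i when the stem ends in a nasal (*luhesom*, *figugem*); -os when the stem ends in a non-nasal consonant (*med*, *muder*, *ulasfuw*).
Since the final consonant of *epijwiw* is /w/ (non-nasal), it takes -os, giving *epijwiwos*.
*puwum* — final consonant /m/ (a nasal) → -i → *puwumi*.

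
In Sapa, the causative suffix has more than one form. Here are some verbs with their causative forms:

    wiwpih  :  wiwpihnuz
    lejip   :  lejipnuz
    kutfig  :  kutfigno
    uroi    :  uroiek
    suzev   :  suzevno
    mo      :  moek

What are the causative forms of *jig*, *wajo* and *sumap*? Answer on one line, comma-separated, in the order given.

jigno, wajoek, sumapnuz

The alternation tracks the final sound of the stem — -nuz when the stem ends in a voiceless consonant (*wiwpih*, *lejip*); -no when the stem ends in a voiced consonant (*kutfig*, *suzev*); -ek when the stem ends in a vowel (*uroi*, *mo*).
Since the final sound of *jig* is /g/ (a voiced consonant), it takes -no, giving *jigno*.
Since the final sound of *wajo* is /o/ (a vowel), it takes -ek, giving *wajoek*.
The final sound of *sumap* is /p/, which is a voiceless consonant, so the suffix is -nuz, giving *sumapnuz*.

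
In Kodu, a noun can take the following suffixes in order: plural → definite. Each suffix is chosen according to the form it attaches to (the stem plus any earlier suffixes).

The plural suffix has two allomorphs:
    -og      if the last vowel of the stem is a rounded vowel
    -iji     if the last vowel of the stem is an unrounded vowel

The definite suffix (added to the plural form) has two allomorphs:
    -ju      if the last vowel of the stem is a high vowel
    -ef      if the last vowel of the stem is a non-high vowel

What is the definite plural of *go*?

googef

The last vowel of *go* is /o/, which is a rounded vowel, so the plural suffix is -og, giving *goog*.
The plural form *goog*: last vowel = /o/, a non-high vowel → -ef → *googef*.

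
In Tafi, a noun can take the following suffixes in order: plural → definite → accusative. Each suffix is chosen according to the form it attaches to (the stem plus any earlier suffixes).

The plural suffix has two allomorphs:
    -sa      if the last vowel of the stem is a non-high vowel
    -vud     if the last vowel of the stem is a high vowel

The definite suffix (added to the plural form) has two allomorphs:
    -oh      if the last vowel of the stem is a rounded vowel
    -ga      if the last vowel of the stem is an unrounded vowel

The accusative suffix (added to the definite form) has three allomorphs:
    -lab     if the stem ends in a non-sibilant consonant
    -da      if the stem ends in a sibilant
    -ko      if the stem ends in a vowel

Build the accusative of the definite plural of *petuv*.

Since the last vowel of *petuv* is /u/ (a high vowel), it takes -vud, giving *petuvvud*.
Since the last vowel of the plural form *petuvvud* is /u/ (a rounded vowel), it takes -oh, giving *petuvvudoh*.
The definite form *petuvvudoh*: final sound = /h/, a non-sibilant consonant → -lab → *petuvvudohlab*.

petuvvudohlab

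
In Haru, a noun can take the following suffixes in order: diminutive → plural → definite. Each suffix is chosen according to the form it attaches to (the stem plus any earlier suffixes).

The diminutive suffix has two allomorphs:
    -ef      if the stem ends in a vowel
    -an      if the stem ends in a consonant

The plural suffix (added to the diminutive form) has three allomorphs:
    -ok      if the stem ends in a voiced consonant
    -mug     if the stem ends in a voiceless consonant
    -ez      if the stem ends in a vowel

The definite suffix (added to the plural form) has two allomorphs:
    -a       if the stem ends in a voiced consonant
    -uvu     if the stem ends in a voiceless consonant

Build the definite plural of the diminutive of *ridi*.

ridiefmuga

*ridi*: final sound = /i/, a vowel → -ef → *ridief*.
The diminutive form *ridief*: final sound = /f/, a voiceless consonant → -mug → *ridiefmug*.
The plural form *ridiefmug* — final consonant /g/ (voiced) → -a → *ridiefmuga*.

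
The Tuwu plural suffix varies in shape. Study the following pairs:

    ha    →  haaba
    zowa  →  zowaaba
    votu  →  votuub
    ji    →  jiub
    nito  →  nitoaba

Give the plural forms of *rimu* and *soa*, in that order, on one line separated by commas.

The suffix is conditioned by the last vowel: -ub when the last vowel of the stem is a high vowel (*votu*, *ji*); -aba when the last vowel of the stem is a non-high vowel (*ha*, *zowa*, *nito*).
*rimu*: last vowel = /u/, a high vowel → -ub → *rimuub*.
*soa*: last vowel = /a/, a non-high vowel → -aba → *soaaba*.

rimuub, soaaba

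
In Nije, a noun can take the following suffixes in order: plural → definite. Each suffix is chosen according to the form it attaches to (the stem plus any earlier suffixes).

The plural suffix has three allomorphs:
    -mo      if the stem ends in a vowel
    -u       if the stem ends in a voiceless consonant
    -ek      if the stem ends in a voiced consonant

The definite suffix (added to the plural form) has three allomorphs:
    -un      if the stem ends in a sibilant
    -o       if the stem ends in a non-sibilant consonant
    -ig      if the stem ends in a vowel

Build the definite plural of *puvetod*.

puvetodeko

Since the final sound of *puvetod* is /d/ (a voiced consonant), it takes -ek, giving *puvetodek*.
The plural form *puvetodek*: final sound = /k/, a non-sibilant consonant → -o → *puvetodeko*.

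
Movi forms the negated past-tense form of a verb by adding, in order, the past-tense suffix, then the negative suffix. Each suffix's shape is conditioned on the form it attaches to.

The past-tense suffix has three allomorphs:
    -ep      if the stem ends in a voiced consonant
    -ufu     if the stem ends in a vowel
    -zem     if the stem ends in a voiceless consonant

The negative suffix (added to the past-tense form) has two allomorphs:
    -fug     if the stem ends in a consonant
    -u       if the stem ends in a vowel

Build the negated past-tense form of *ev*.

evepfug

The final sound of *ev* is /v/, which is a voiced consonant, so the past-tense suffix is -ep, giving *evep*.
The final sound of the past-tense form *evep* is /p/, which is a consonant, so the negative suffix is -fug, giving *evepfug*.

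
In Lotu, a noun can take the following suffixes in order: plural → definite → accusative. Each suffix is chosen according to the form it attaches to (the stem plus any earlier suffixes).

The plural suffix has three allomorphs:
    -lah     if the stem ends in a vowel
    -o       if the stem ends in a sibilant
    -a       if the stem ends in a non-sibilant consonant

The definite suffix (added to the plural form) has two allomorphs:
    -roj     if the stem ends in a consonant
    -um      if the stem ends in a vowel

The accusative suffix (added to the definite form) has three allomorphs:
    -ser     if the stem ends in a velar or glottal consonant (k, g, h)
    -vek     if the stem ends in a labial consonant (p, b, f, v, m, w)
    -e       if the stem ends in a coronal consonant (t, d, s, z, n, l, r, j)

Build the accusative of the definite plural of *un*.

unaumvek

*un*: final sound = /n/, a non-sibilant consonant → -a → *una*.
Since the final sound of the plural form *una* is /a/ (a vowel), it takes -um, giving *unaum*.
The final consonant of the definite form *unaum* is /m/, which is labial, so the accusative suffix is -vek, giving *unaumvek*.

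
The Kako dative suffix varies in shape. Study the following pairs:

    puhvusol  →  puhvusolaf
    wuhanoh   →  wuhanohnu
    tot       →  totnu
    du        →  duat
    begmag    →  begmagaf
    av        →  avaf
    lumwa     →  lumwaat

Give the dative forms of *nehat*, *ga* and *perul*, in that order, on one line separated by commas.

The alternation tracks the final sound of the stem — -nu when the stem ends in a voiceless consonant (*wuhanoh*, *tot*); -af when the stem ends in a voiced consonant (*puhvusol*, *begmag*, *av*); -at when the stem ends in a vowel (*du*, *lumwa*).
Since the final sound of *nehat* is /t/ (a voiceless consonant), it takes -nu, giving *nehatnu*.
*ga* — final sound /a/ (a vowel) → -at → *gaat*.
The final sound of *perul* is /l/, which is a voiced consonant, so the suffix is -af, giving *perulaf*.

nehatnu, gaat, perulaf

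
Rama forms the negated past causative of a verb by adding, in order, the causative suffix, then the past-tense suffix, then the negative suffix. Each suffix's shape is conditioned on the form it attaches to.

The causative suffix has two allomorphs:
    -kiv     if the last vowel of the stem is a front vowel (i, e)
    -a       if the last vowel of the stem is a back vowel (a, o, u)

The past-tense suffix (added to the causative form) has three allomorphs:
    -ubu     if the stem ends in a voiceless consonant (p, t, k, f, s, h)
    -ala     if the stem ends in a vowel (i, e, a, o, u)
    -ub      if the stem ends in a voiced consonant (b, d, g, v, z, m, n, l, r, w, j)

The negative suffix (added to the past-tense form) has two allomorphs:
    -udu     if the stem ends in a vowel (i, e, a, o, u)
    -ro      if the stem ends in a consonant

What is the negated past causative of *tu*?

The last vowel of *tu* is /u/, which is a back vowel, so the causative suffix is -a, giving *tua*.
Since the final sound of the causative form *tua* is /a/ (a vowel), it takes -ala, giving *tuaala*.
The past-tense form *tuaala* — final sound /a/ (a vowel) → -udu → *tuaalaudu*.

tuaalaudu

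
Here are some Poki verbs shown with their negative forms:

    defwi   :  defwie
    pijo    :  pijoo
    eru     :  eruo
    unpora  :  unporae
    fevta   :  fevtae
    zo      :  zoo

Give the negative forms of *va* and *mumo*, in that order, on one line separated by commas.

The pattern is rounding harmony: -o when the last vowel of the stem is a rounded vowel (*pijo*, *eru*, *zo*); -e when the last vowel of the stem is an unrounded vowel (*defwi*, *unpora*, *fevta*).
*va* — last vowel /a/ (an unrounded vowel) → -e → *vae*.
The last vowel of *mumo* is /o/, which is a rounded vowel, so the suffix is -o, giving *mumoo*.

vae, mumoo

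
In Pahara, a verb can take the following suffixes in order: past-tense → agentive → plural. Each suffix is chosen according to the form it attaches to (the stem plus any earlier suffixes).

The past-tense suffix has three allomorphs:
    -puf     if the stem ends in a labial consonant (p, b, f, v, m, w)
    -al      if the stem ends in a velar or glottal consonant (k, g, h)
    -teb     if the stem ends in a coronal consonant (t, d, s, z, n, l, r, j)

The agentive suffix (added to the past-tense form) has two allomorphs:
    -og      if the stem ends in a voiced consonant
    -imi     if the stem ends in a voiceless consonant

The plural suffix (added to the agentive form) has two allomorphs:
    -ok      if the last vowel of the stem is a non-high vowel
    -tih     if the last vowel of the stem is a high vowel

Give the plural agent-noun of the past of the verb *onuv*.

onuvpufimitih

*onuv*: final consonant = /v/, labial → -puf → *onuvpuf*.
Since the final consonant of the past-tense form *onuvpuf* is /f/ (voiceless), it takes -imi, giving *onuvpufimi*.
The agentive form *onuvpufimi* — last vowel /i/ (a high vowel) → -tih → *onuvpufimitih*.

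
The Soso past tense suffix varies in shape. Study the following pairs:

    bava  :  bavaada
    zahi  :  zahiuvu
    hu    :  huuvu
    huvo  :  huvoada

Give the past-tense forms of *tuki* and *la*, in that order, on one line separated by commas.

The suffix is conditioned by the last vowel: -uvu when the last vowel of the stem is a high vowel (*zahi*, *hu*); -ada when the last vowel of the stem is a non-high vowel (*bava*, *huvo*).
The last vowel of *tuki* is /i/, which is a high vowel, so the suffix is -uvu, giving *tukiuvu*.
*la*: last vowel = /a/, a non-high vowel → -ada → *laada*.

tukiuvu, laada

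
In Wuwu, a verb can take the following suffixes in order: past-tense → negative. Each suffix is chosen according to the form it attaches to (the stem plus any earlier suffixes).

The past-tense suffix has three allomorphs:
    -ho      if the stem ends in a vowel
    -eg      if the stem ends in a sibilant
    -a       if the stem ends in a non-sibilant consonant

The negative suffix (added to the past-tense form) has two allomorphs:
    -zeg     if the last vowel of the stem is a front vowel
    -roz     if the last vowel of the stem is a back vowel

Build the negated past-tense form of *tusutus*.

The final sound of *tusutus* is /s/, which is a sibilant, so the past-tense suffix is -eg, giving *tusutuseg*.
The last vowel of the past-tense form *tusutuseg* is /e/, which is a front vowel, so the negative suffix is -zeg, giving *tusutusegzeg*.

tusutusegzeg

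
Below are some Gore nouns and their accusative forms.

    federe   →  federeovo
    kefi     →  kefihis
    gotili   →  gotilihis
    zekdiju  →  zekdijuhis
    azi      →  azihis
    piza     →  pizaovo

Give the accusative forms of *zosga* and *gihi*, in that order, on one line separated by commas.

Looking at the last vowel of each stem: -his when the last vowel of the stem is a high vowel (*kefi*, *gotili*, *zekdiju*, *azi*); -ovo when the last vowel of the stem is a non-high vowel (*federe*, *piza*).
*zosga* — last vowel /a/ (a non-high vowel) → -ovo → *zosgaovo*.
*gihi* — last vowel /i/ (a high vowel) → -his → *gihihis*.

zosgaovo, gihihis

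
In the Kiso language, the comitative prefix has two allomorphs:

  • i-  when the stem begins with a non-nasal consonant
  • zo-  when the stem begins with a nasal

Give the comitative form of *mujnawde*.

*mujnawde* — first consonant /m/ (a nasal) → zo- → *zomujnawde*.

zomujnawde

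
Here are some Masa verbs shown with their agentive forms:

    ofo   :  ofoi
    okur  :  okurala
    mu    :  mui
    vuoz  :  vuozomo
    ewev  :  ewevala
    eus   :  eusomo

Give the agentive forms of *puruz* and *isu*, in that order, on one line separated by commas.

puruzomo, isui

Looking at the final sound of each stem: -omo when the stem ends in a sibilant (*vuoz*, *eus*); -ala when the stem ends in a non-sibilant consonant (*okur*, *ewev*); -i when the stem ends in a vowel (*ofo*, *mu*).
*puruz*: final sound = /z/, a sibilant → -omo → *puruzomo*.
Since the final sound of *isu* is /u/ (a vowel), it takes -i, giving *isui*.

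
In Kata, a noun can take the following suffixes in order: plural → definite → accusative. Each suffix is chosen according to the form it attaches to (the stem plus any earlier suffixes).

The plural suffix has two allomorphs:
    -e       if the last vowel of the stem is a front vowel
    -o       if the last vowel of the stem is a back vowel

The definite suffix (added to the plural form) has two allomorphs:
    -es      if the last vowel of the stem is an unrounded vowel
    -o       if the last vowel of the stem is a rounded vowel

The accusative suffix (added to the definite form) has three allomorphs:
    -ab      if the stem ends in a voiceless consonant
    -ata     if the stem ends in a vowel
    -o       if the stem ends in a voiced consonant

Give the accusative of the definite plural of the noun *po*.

poooata

*po* — last vowel /o/ (a back vowel) → -o → *poo*.
The plural form *poo* — last vowel /o/ (a rounded vowel) → -o → *pooo*.
The definite form *pooo*: final sound = /o/, a vowel → -ata → *poooata*.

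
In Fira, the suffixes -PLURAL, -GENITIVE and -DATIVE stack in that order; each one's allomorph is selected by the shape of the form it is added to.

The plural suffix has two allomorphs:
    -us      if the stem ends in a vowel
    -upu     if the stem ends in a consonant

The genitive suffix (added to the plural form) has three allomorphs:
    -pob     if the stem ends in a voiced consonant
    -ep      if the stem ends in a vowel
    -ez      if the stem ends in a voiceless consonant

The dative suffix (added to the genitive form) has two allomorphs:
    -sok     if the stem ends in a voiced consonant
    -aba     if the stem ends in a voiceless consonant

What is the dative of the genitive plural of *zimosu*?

zimosuusezsok

*zimosu*: final sound = /u/, a vowel → -us → *zimosuus*.
The plural form *zimosuus* — final sound /s/ (a voiceless consonant) → -ez → *zimosuusez*.
The genitive form *zimosuusez* — final consonant /z/ (voiced) → -sok → *zimosuusezsok*.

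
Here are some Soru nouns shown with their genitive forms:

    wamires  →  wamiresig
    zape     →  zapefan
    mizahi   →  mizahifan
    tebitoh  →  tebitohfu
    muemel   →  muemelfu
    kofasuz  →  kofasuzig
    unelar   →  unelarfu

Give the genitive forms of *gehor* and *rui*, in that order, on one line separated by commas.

The suffix is conditioned by the final sound: -ig when the stem ends in a sibilant (*wamires*, *kofasuz*); -fu when the stem ends in a non-sibilant consonant (*tebitoh*, *muemel*, *unelar*); -fan when the stem ends in a vowel (*zape*, *mizahi*).
The final sound of *gehor* is /r/, which is a non-sibilant consonant, so the suffix is -fu, giving *gehorfu*.
*rui* — final sound /i/ (a vowel) → -fan → *ruifan*.

gehorfu, ruifan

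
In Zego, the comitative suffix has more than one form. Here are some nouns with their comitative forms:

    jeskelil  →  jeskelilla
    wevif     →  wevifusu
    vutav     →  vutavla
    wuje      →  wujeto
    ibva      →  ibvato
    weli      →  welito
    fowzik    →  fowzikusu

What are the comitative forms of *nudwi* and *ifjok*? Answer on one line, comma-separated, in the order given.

nudwito, ifjokusu

The suffix is conditioned by the final sound: -usu when the stem ends in a voiceless consonant (*wevif*, *fowzik*); -la when the stem ends in a voiced consonant (*jeskelil*, *vutav*); -to when the stem ends in a vowel (*wuje*, *ibva*, *weli*).
The final sound of *nudwi* is /i/, which is a vowel, so the suffix is -to, giving *nudwito*.
Since the final sound of *ifjok* is /k/ (a voiceless consonant), it takes -usu, giving *ifjokusu*.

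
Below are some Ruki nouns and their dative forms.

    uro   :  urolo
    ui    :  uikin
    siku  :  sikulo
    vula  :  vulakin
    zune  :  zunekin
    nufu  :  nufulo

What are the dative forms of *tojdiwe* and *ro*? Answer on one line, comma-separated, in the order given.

tojdiwekin, rolo

The alternation tracks the last vowel of the stem — -lo when the last vowel of the stem is a rounded vowel (*uro*, *siku*, *nufu*); -kin when the last vowel of the stem is an unrounded vowel (*ui*, *vula*, *zune*).
*tojdiwe*: last vowel = /e/, an unrounded vowel → -kin → *tojdiwekin*.
*ro*: last vowel = /o/, a rounded vowel → -lo → *rolo*.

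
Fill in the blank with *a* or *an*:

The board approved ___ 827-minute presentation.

an

The indefinite article is chosen by the initial *sound* of the following word, not its spelling.
The number *827* is spoken "eight hundred …", beginning with /eɪt/ — a vowel sound.
So the article is *an*: The board approved an 827-minute presentation.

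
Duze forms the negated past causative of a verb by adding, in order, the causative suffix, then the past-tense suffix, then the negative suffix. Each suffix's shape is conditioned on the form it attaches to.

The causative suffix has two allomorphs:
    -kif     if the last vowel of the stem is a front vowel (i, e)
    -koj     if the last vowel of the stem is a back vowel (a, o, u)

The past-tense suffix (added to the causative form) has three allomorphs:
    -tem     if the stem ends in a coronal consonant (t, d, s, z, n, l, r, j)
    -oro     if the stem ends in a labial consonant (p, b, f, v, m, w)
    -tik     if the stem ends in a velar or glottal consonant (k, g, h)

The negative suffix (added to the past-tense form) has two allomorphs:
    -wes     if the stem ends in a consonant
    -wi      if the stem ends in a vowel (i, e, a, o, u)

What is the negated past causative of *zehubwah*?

The last vowel of *zehubwah* is /a/, which is a back vowel, so the causative suffix is -koj, giving *zehubwahkoj*.
The causative form *zehubwahkoj*: final consonant = /j/, coronal → -tem → *zehubwahkojtem*.
The past-tense form *zehubwahkojtem* — final sound /m/ (a consonant) → -wes → *zehubwahkojtemwes*.

zehubwahkojtemwes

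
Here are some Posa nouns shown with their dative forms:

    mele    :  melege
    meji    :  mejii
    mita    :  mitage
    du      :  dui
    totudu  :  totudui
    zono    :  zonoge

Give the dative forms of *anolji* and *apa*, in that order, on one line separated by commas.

anoljii, apage

The suffix is conditioned by the last vowel: -i when the last vowel of the stem is a high vowel (*meji*, *du*, *totudu*); -ge when the last vowel of the stem is a non-high vowel (*mele*, *mita*, *zono*).
Since the last vowel of *anolji* is /i/ (a high vowel), it takes -i, giving *anoljii*.
Since the last vowel of *apa* is /a/ (a non-high vowel), it takes -ge, giving *apage*.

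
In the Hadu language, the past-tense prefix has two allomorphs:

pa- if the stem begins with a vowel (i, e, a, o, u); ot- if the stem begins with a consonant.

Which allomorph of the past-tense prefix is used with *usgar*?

*usgar* — first sound /u/ (a vowel) → pa-.

pa-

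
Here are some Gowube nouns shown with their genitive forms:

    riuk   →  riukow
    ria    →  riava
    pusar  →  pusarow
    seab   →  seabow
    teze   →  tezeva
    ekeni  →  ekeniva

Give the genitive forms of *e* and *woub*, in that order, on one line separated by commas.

Looking at the final sound of each stem: -ow when the stem ends in a consonant (*riuk*, *pusar*, *seab*); -va when the stem ends in a vowel (*ria*, *teze*, *ekeni*).
*e*: final sound = /e/, a vowel → -va → *eva*.
The final sound of *woub* is /b/, which is a consonant, so the suffix is -ow, giving *woubow*.

eva, woubow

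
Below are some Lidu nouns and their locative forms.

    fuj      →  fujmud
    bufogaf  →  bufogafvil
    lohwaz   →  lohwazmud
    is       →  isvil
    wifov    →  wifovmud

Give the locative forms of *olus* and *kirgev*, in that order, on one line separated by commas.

The alternation tracks the final consonant of the stem — -vil when the stem ends in a voiceless consonant (*bufogaf*, *is*); -mud when the stem ends in a voiced consonant (*fuj*, *lohwaz*, *wifov*).
The final consonant of *olus* is /s/, which is voiceless, so the suffix is -vil, giving *olusvil*.
*kirgev*: final consonant = /v/, voiced → -mud → *kirgevmud*.

olusvil, kirgevmud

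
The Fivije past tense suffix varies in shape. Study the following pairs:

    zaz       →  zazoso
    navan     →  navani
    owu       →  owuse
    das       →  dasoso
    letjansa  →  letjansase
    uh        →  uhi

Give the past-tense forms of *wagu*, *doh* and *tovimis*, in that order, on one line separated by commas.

waguse, dohi, tovimisoso

Looking at the final sound of each stem: -oso when the stem ends in a sibilant (*zaz*, *das*); -i when the stem ends in a non-sibilant consonant (*navan*, *uh*); -se when the stem ends in a vowel (*owu*, *letjansa*).
The final sound of *wagu* is /u/, which is a vowel, so the suffix is -se, giving *waguse*.
Since the final sound of *doh* is /h/ (a non-sibilant consonant), it takes -i, giving *dohi*.
Since the final sound of *tovimis* is /s/ (a sibilant), it takes -oso, giving *tovimisoso*.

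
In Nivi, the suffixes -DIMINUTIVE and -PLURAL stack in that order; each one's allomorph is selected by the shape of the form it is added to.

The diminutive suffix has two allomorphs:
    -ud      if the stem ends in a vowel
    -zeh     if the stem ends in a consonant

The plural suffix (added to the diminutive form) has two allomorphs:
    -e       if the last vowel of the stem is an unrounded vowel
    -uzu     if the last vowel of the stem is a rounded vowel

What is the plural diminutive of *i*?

iuduzu

The final sound of *i* is /i/, which is a vowel, so the diminutive suffix is -ud, giving *iud*.
The diminutive form *iud*: last vowel = /u/, a rounded vowel → -uzu → *iuduzu*.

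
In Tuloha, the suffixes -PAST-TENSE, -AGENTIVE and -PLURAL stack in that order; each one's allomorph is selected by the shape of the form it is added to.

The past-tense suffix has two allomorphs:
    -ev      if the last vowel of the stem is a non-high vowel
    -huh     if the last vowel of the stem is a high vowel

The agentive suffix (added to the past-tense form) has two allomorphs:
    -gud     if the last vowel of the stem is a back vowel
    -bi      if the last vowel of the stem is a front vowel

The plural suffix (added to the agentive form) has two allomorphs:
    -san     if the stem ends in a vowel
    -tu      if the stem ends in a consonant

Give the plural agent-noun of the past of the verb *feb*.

febevbisan

The last vowel of *feb* is /e/, which is a non-high vowel, so the past-tense suffix is -ev, giving *febev*.
The past-tense form *febev*: last vowel = /e/, a front vowel → -bi → *febevbi*.
The agentive form *febevbi* — final sound /i/ (a vowel) → -san → *febevbisan*.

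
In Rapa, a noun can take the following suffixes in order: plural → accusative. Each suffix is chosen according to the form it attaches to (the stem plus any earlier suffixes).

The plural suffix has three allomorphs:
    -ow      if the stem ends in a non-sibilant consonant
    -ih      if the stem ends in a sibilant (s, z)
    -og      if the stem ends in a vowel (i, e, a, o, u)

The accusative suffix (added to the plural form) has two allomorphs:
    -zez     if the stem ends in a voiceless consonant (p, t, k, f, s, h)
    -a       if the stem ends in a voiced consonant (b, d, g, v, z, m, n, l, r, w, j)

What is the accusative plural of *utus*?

*utus* — final sound /s/ (a sibilant) → -ih → *utusih*.
Since the final consonant of the plural form *utusih* is /h/ (voiceless), it takes -zez, giving *utusihzez*.

utusihzez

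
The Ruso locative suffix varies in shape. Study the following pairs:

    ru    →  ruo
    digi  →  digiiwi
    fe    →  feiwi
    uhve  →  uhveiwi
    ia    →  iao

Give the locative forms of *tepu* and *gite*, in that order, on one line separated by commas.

tepuo, giteiwi

The suffix is conditioned by the last vowel: -iwi when the last vowel of the stem is a front vowel (*digi*, *fe*, *uhve*); -o when the last vowel of the stem is a back vowel (*ru*, *ia*).
*tepu* — last vowel /u/ (a back vowel) → -o → *tepuo*.
*gite* — last vowel /e/ (a front vowel) → -iwi → *giteiwi*.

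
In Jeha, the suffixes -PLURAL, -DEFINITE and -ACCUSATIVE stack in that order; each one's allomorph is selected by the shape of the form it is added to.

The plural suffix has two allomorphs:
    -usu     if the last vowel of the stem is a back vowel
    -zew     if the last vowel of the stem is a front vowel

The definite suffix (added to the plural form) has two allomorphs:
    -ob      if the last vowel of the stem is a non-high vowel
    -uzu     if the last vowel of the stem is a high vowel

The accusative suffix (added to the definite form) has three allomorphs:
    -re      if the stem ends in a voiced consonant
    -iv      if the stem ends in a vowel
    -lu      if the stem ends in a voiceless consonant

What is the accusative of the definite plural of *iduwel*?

iduwelzewobre

*iduwel*: last vowel = /e/, a front vowel → -zew → *iduwelzew*.
The last vowel of the plural form *iduwelzew* is /e/, which is a non-high vowel, so the definite suffix is -ob, giving *iduwelzewob*.
The final sound of the definite form *iduwelzewob* is /b/, which is a voiced consonant, so the accusative suffix is -re, giving *iduwelzewobre*.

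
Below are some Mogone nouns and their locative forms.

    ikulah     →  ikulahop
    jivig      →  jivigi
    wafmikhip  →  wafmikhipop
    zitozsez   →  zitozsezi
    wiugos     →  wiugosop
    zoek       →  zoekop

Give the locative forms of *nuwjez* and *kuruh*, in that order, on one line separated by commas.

nuwjezi, kuruhop

Looking at the final consonant of each stem: -op when the stem ends in a voiceless consonant (*ikulah*, *wafmikhip*, *wiugos*, *zoek*); -i when the stem ends in a voiced consonant (*jivig*, *zitozsez*).
The final consonant of *nuwjez* is /z/, which is voiced, so the suffix is -i, giving *nuwjezi*.
*kuruh*: final consonant = /h/, voiceless → -op → *kuruhop*.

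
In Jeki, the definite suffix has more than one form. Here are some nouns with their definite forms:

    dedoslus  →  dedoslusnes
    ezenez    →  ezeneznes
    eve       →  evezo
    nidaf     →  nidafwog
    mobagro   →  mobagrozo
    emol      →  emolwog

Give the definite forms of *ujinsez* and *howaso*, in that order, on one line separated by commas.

The suffix is conditioned by the final sound: -nes when the stem ends in a sibilant (*dedoslus*, *ezenez*); -wog when the stem ends in a non-sibilant consonant (*nidaf*, *emol*); -zo when the stem ends in a vowel (*eve*, *mobagro*).
The final sound of *ujinsez* is /z/, which is a sibilant, so the suffix is -nes, giving *ujinseznes*.
Since the final sound of *howaso* is /o/ (a vowel), it takes -zo, giving *howasozo*.

ujinseznes, howasozo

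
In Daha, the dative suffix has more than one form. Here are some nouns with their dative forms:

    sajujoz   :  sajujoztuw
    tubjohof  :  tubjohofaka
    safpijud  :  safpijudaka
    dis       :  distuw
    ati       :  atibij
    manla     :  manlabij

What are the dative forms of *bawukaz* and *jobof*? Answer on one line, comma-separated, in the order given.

bawukaztuw, jobofaka

Looking at the final sound of each stem: -tuw when the stem ends in a sibilant (*sajujoz*, *dis*); -aka when the stem ends in a non-sibilant consonant (*tubjohof*, *safpijud*); -bij when the stem ends in a vowel (*ati*, *manla*).
Since the final sound of *bawukaz* is /z/ (a sibilant), it takes -tuw, giving *bawukaztuw*.
*jobof*: final sound = /f/, a non-sibilant consonant → -aka → *jobofaka*.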